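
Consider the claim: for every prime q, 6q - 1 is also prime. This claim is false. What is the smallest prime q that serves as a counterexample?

q = 11

Check each prime q in order until 6q - 1 is not prime.
q = 2: 6q - 1 = 11, prime.
q = 3: 6q - 1 = 17, prime.
q = 5: 6q - 1 = 29, prime.
q = 7: 6q - 1 = 41, prime.
q = 11: 6q - 1 = 65 = 5 × 13, not prime.
Hence q = 11 is a counterexample.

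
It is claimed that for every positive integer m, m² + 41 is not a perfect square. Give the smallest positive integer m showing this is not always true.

m = 20

We need the least positive integer m for which m² + 41 is a perfect square.
The first 19 eligible values, up to m = 19, all satisfy the conclusion.
m = 20: 20² + 41 = 441 = 21², a perfect square.
So m = 20 is the smallest counterexample.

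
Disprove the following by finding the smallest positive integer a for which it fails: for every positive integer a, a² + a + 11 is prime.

Check each positive integer a in order until a² + a + 11 is not prime.
For a = 1, 2, 3, 4, 5, 6, 7, 8, 9 the conclusion holds.
a = 10: a² + a + 11 = 121 = 11 × 11, composite.
So a = 10 is the smallest counterexample.

a = 10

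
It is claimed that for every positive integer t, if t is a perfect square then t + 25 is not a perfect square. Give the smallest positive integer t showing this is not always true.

t = 144

Check each positive integer t in order until t is a perfect square but t + 25 is a perfect square.
The first 11 eligible values, up to t = 121, all satisfy the conclusion.
t = 144: 144 = 12² and 144 + 25 = 169 = 13².
So t = 144 is the smallest counterexample.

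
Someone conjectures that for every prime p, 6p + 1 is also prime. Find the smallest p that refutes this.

p = 19

We need the least prime p for which 6p + 1 is not prime.
p = 2: 6p + 1 = 13, prime.
p = 3: 6p + 1 = 19, prime.
p = 5: 6p + 1 = 31, prime.
p = 7: 6p + 1 = 43, prime.
p = 11: 6p + 1 = 67, prime.
p = 13: 6p + 1 = 79, prime.
p = 17: 6p + 1 = 103, prime.
p = 19: 6p + 1 = 115 = 5 × 23, not prime.
So p = 19 is the smallest counterexample.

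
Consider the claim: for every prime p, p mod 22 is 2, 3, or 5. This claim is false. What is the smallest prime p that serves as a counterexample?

Check each prime p in order until the claim fails.
For p = 2, 3, 5 the conclusion holds.
p = 7: 7 mod 22 = 7 — not in {2, 3, 5}.

p = 7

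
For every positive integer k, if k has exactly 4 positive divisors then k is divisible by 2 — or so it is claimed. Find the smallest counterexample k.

We need the least positive integer k for which k has exactly 4 positive divisors but k is not divisible by 2.
For k = 6, 8, 10, 14 the conclusion holds.
k = 15: τ(15) = 4; 15 mod 2 = 1.

k = 15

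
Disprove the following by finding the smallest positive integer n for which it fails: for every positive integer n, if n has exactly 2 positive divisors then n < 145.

n = 149

For n = 2, 3, 5, 7, …, 131, 137, 139 the conclusion holds.
n = 149: τ(149) = 2; 149 ≥ 145.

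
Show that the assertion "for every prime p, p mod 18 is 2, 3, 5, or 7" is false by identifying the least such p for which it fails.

p = 11

A counterexample is any prime p such that the claim fails; we check each in order.
p = 2: 2 mod 18 = 2.
p = 3: 3 mod 18 = 3.
p = 5: 5 mod 18 = 5.
p = 7: 7 mod 18 = 7.
p = 11: 11 mod 18 = 11 — not in {2, 3, 5, 7}.
So p = 11 is the smallest counterexample.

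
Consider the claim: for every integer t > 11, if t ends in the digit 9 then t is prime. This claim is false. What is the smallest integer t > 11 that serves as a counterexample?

A counterexample is any integer t > 11 such that t ends in the digit 9 but t is not prime; we check each in order.
For t = 19, 29 the conclusion holds.
t = 39: 39 ends in 9; 39 = 3 × 13, composite.
So t = 39 is the smallest counterexample.

t = 39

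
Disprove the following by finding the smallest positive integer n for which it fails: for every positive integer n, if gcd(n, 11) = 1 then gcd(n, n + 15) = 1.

Check each positive integer n in order until gcd(n, 11) = 1 but gcd(n, n + 15) > 1.
n = 1: gcd(1, 16) = 1.
n = 2: gcd(2, 17) = 1.
n = 3: gcd(3, 18) = 3.
Thus n = 3 disproves the claim, and no smaller n works.

n = 3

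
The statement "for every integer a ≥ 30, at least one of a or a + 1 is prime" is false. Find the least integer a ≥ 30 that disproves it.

a = 32

A counterexample is any integer a ≥ 30 such that a, a + 1 are both composite; we check each in order.
a = 30: 31 is prime.
a = 31: 31 is prime.
a = 32: 32 = 2 × 16; 33 = 3 × 11 — both composite.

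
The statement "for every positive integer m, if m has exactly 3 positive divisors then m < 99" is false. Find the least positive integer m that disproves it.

m = 121

Check each positive integer m in order until m has exactly 3 positive divisors but the claim fails.
For m = 4, 9, 25, 49 the conclusion holds.
m = 121: τ(121) = 3; 121 ≥ 99.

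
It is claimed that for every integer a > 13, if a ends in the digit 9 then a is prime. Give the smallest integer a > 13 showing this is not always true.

a = 39

A counterexample is any integer a > 13 such that a ends in the digit 9 but a is not prime; we check each in order.
For a = 19, 29 the conclusion holds.
a = 39: 39 ends in 9; 39 = 3 × 13, composite.
Thus a = 39 disproves the claim, and no smaller a works.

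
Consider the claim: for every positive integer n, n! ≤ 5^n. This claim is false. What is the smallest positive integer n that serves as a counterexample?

n = 12

We need the least positive integer n for which n! > 5^n.
The first 11 eligible values, up to n = 11, all satisfy the conclusion.
n = 12: n! = 479001600 and 5^n = 244140625, so 479001600 > 244140625.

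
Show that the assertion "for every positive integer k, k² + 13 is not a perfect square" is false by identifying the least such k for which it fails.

k = 6

For k = 1, 2, 3, 4, 5 the conclusion holds.
k = 6: 6² + 13 = 49 = 7², a perfect square.
Hence k = 6 is a counterexample.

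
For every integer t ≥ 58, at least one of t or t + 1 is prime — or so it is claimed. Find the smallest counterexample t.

t = 62

Check each integer t ≥ 58 in order until t, t + 1 are both composite.
The first 4 eligible values, up to t = 61, all satisfy the conclusion.
t = 62: 62 = 2 × 31; 63 = 3 × 21 — both composite.
So t = 62 is the smallest counterexample.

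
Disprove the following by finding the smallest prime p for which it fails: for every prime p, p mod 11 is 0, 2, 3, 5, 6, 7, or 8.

The first 8 eligible values, up to p = 19, all satisfy the conclusion.
p = 23: 23 mod 11 = 1 — not in {0, 2, 3, 5, 6, 7, 8}.

p = 23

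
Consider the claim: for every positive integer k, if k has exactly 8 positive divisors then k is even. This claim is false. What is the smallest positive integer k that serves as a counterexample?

k = 105

Check each positive integer k in order until k has exactly 8 positive divisors but k is odd.
For k = 24, 30, 40, 42, …, 88, 102, 104 the conclusion holds.
k = 105: divisors of 105: 1, 3, 5, 7, 15, 21, 35, 105; 105 is odd.
Hence k = 105 is a counterexample.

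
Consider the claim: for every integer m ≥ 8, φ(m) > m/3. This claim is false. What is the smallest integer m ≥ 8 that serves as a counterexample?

We need the least integer m ≥ 8 for which the claim fails.
For m = 8, 9, 10, 11 the conclusion holds.
m = 12: φ(12) = 4 and 12/3 = 4, so φ(12) ≤ 12/3.
Hence m = 12 is a counterexample.

m = 12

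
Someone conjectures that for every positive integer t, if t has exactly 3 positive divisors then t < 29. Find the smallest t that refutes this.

Check each positive integer t in order until t has exactly 3 positive divisors but the claim fails.
t = 4: τ(4) = 3; 4 < 29.
t = 9: τ(9) = 3; 9 < 29.
t = 25: τ(25) = 3; 25 < 29.
t = 49: τ(49) = 3; 49 ≥ 29.
Hence t = 49 is a counterexample.

t = 49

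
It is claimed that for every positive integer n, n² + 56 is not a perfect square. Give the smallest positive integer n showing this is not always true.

n = 5

The first 4 eligible values, up to n = 4, all satisfy the conclusion.
n = 5: 5² + 56 = 81 = 9², a perfect square.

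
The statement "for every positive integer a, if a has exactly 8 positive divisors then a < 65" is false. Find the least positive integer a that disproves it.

A counterexample is any positive integer a such that a has exactly 8 positive divisors but the claim fails; we check each in order.
The first 6 eligible values, up to a = 56, all satisfy the conclusion.
a = 66: τ(66) = 8; 66 ≥ 65.
Hence a = 66 is a counterexample.

a = 66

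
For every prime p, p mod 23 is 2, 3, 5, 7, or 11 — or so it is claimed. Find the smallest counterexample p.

Check each prime p in order until the claim fails.
For p = 2, 3, 5, 7, 11 the conclusion holds.
p = 13: 13 mod 23 = 13 — not in {2, 3, 5, 7, 11}.

p = 13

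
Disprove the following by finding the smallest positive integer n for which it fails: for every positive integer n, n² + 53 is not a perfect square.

For n = 1, 2, 3, 4, …, 23, 24, 25 the conclusion holds.
n = 26: 26² + 53 = 729 = 27², a perfect square.

n = 26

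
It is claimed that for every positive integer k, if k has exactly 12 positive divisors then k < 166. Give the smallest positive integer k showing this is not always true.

Check each positive integer k in order until k has exactly 12 positive divisors but the claim fails.
The first 12 eligible values, up to k = 160, all satisfy the conclusion.
k = 198: τ(198) = 12; 198 ≥ 166.

k = 198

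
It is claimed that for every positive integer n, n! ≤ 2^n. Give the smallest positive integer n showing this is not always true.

Check each positive integer n in order until n! > 2^n.
n = 1: n! = 1 and 2^n = 2, so 1 ≤ 2.
n = 2: n! = 2 and 2^n = 4, so 2 ≤ 4.
n = 3: n! = 6 and 2^n = 8, so 6 ≤ 8.
n = 4: n! = 24 and 2^n = 16, so 24 > 16.

n = 4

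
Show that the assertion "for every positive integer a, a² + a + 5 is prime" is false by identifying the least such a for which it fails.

a = 1: a² + a + 5 = 7, prime.
a = 2: a² + a + 5 = 11, prime.
a = 3: a² + a + 5 = 17, prime.
a = 4: a² + a + 5 = 25 = 5 × 5, composite.
So a = 4 is the smallest counterexample.

a = 4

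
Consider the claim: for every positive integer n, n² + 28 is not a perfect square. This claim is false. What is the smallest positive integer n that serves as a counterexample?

n = 6

A counterexample is any positive integer n such that n² + 28 is a perfect square; we check each in order.
For n = 1, 2, 3, 4, 5 the conclusion holds.
n = 6: 6² + 28 = 64 = 8², a perfect square.
Hence n = 6 is a counterexample.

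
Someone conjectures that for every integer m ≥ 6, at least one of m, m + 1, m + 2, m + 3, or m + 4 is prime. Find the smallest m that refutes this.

m = 24

Check each integer m ≥ 6 in order until m, m + 1, m + 2, m + 3, m + 4 are all composite.
The first 18 eligible values, up to m = 23, all satisfy the conclusion.
m = 24: 24 = 2 × 12; 25 = 5 × 5; 26 = 2 × 13; 27 = 3 × 9; 28 = 2 × 14 — all composite.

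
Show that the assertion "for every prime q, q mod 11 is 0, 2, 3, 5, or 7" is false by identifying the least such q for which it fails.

The first 6 eligible values, up to q = 13, all satisfy the conclusion.
q = 17: 17 mod 11 = 6 — not in {0, 2, 3, 5, 7}.
So q = 17 is the smallest counterexample.

q = 17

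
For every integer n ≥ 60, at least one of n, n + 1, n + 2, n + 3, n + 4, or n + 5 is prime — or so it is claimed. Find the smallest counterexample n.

n = 90

The first 30 eligible values, up to n = 89, all satisfy the conclusion.
n = 90: 90 = 2 × 45; 91 = 7 × 13; 92 = 2 × 46; 93 = 3 × 31; 94 = 2 × 47; 95 = 5 × 19 — all composite.
Hence n = 90 is a counterexample.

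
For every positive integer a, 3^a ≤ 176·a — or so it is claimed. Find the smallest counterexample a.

a = 7

A counterexample is any positive integer a such that 3^a > 176·a; we check each in order.
The first 6 eligible values, up to a = 6, all satisfy the conclusion.
a = 7: 3^a = 2187 and 176·a = 1232, so 2187 > 1232.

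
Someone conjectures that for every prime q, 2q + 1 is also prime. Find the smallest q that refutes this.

q = 7

A counterexample is any prime q such that 2q + 1 is not prime; we check each in order.
For q = 2, 3, 5 the conclusion holds.
q = 7: 2q + 1 = 15 = 3 × 5, not prime.
Hence q = 7 is a counterexample.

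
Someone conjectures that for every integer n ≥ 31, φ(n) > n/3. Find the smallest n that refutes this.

A counterexample is any integer n ≥ 31 such that the claim fails; we check each in order.
n = 31: φ(31) = 30 and 31/3 = 31/3, so φ(31) > 31/3.
n = 32: φ(32) = 16 and 32/3 = 32/3, so φ(32) > 32/3.
n = 33: φ(33) = 20 and 33/3 = 11, so φ(33) > 33/3.
n = 34: φ(34) = 16 and 34/3 = 34/3, so φ(34) > 34/3.
n = 35: φ(35) = 24 and 35/3 = 35/3, so φ(35) > 35/3.
n = 36: φ(36) = 12 and 36/3 = 12, so φ(36) ≤ 36/3.
So n = 36 is the smallest counterexample.

n = 36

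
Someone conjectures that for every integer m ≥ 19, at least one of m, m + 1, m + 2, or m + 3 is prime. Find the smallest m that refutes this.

m = 24

m = 19: 19 is prime.
m = 20: 23 is prime.
m = 21: 23 is prime.
m = 22: 23 is prime.
m = 23: 23 is prime.
m = 24: 24 = 2 × 12; 25 = 5 × 5; 26 = 2 × 13; 27 = 3 × 9 — all composite.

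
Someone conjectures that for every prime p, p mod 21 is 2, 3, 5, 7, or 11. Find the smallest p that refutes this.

We need the least prime p for which the claim fails.
p = 2: 2 mod 21 = 2.
p = 3: 3 mod 21 = 3.
p = 5: 5 mod 21 = 5.
p = 7: 7 mod 21 = 7.
p = 11: 11 mod 21 = 11.
p = 13: 13 mod 21 = 13 — not in {2, 3, 5, 7, 11}.
So p = 13 is the smallest counterexample.

p = 13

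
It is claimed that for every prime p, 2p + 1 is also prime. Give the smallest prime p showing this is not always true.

p = 7

A counterexample is any prime p such that 2p + 1 is not prime; we check each in order.
p = 2: 2p + 1 = 5, prime.
p = 3: 2p + 1 = 7, prime.
p = 5: 2p + 1 = 11, prime.
p = 7: 2p + 1 = 15 = 3 × 5, not prime.
So p = 7 is the smallest counterexample.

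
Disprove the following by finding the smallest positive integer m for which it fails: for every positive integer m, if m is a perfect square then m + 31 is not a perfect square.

m = 225

We need the least positive integer m for which m is a perfect square but m + 31 is a perfect square.
For m = 1, 4, 9, 16, …, 144, 169, 196 the conclusion holds.
m = 225: 225 = 15² and 225 + 31 = 256 = 16².
Thus m = 225 disproves the claim, and no smaller m works.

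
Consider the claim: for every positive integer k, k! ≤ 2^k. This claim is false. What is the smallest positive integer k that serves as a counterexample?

A counterexample is any positive integer k such that k! > 2^k; we check each in order.
k = 1: k! = 1 and 2^k = 2, so 1 ≤ 2.
k = 2: k! = 2 and 2^k = 4, so 2 ≤ 4.
k = 3: k! = 6 and 2^k = 8, so 6 ≤ 8.
k = 4: k! = 24 and 2^k = 16, so 24 > 16.
So k = 4 is the smallest counterexample.

k = 4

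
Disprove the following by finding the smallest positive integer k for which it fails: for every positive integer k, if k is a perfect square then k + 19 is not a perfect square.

The first 8 eligible values, up to k = 64, all satisfy the conclusion.
k = 81: 81 = 9² and 81 + 19 = 100 = 10².

k = 81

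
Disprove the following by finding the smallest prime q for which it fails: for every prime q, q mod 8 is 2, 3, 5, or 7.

q = 2: 2 mod 8 = 2.
q = 3: 3 mod 8 = 3.
q = 5: 5 mod 8 = 5.
q = 7: 7 mod 8 = 7.
q = 11: 11 mod 8 = 3.
q = 13: 13 mod 8 = 5.
q = 17: 17 mod 8 = 1 — not in {2, 3, 5, 7}.
So q = 17 is the smallest counterexample.

q = 17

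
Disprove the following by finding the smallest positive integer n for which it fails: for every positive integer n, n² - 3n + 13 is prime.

n = 12

The first 11 eligible values, up to n = 11, all satisfy the conclusion.
n = 12: n² - 3n + 13 = 121 = 11 × 11, composite.
Thus n = 12 disproves the claim, and no smaller n works.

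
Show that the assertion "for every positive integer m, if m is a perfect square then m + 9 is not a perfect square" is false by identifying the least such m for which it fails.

m = 1: 1 + 9 = 10, not a perfect square.
m = 4: 4 + 9 = 13, not a perfect square.
m = 9: 9 + 9 = 18, not a perfect square.
m = 16: 16 = 4² and 16 + 9 = 25 = 5².
Hence m = 16 is a counterexample.

m = 16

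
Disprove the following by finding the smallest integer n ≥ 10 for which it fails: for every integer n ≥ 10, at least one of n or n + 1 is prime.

A counterexample is any integer n ≥ 10 such that n, n + 1 are both composite; we check each in order.
n = 10: 11 is prime.
n = 11: 11 is prime.
n = 12: 13 is prime.
n = 13: 13 is prime.
n = 14: 14 = 2 × 7; 15 = 3 × 5 — both composite.
Thus n = 14 disproves the claim, and no smaller n works.

n = 14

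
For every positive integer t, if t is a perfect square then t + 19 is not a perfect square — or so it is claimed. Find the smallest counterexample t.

A counterexample is any positive integer t such that t is a perfect square but t + 19 is a perfect square; we check each in order.
The first 8 eligible values, up to t = 64, all satisfy the conclusion.
t = 81: 81 = 9² and 81 + 19 = 100 = 10².

t = 81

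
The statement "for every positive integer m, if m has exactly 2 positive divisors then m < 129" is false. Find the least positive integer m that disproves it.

Check each positive integer m in order until m has exactly 2 positive divisors but the claim fails.
For m = 2, 3, 5, 7, …, 109, 113, 127 the conclusion holds.
m = 131: τ(131) = 2; 131 ≥ 129.
So m = 131 is the smallest counterexample.

m = 131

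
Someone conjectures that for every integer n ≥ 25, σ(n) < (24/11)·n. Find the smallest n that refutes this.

A counterexample is any integer n ≥ 25 such that the claim fails; we check each in order.
n = 25: σ(25) = 31; 31 < 600/11.
n = 26: σ(26) = 42; 42 < 624/11.
n = 27: σ(27) = 40; 40 < 648/11.
n = 28: σ(28) = 56; 56 < 672/11.
n = 29: σ(29) = 30; 30 < 696/11.
n = 30: σ(30) = 72; 72 ≥ 720/11.

n = 30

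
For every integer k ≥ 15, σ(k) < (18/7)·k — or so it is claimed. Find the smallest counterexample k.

k = 48

We need the least integer k ≥ 15 for which the claim fails.
For k = 15, 16, 17, 18, …, 45, 46, 47 the conclusion holds.
k = 48: σ(48) = 124; 124 ≥ 864/7.
So k = 48 is the smallest counterexample.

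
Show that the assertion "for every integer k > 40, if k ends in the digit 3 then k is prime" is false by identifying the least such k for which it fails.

For k = 43, 53 the conclusion holds.
k = 63: 63 ends in 3; 63 = 3 × 21, composite.
So k = 63 is the smallest counterexample.

k = 63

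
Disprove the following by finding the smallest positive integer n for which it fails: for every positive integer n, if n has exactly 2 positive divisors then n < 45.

n = 47

We need the least positive integer n for which n has exactly 2 positive divisors but the claim fails.
The first 14 eligible values, up to n = 43, all satisfy the conclusion.
n = 47: τ(47) = 2; 47 ≥ 45.
Thus n = 47 disproves the claim, and no smaller n works.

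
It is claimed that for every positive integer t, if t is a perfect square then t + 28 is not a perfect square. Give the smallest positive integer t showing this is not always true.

t = 36

A counterexample is any positive integer t such that t is a perfect square but t + 28 is a perfect square; we check each in order.
t = 1: 1 + 28 = 29, not a perfect square.
t = 4: 4 + 28 = 32, not a perfect square.
t = 9: 9 + 28 = 37, not a perfect square.
t = 16: 16 + 28 = 44, not a perfect square.
t = 25: 25 + 28 = 53, not a perfect square.
t = 36: 36 = 6² and 36 + 28 = 64 = 8².
So t = 36 is the smallest counterexample.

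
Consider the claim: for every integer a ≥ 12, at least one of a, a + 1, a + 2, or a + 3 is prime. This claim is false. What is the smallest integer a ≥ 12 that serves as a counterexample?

a = 24

For a = 12, 13, 14, 15, …, 21, 22, 23 the conclusion holds.
a = 24: 24 = 2 × 12; 25 = 5 × 5; 26 = 2 × 13; 27 = 3 × 9 — all composite.
So a = 24 is the smallest counterexample.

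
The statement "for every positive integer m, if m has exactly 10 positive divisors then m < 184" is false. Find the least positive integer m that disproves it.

m = 208

We need the least positive integer m for which m has exactly 10 positive divisors but the claim fails.
m = 48: τ(48) = 10; 48 < 184.
m = 80: τ(80) = 10; 80 < 184.
m = 112: τ(112) = 10; 112 < 184.
m = 162: τ(162) = 10; 162 < 184.
m = 176: τ(176) = 10; 176 < 184.
m = 208: τ(208) = 10; 208 ≥ 184.
Hence m = 208 is a counterexample.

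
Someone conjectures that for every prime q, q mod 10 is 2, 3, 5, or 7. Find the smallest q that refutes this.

q = 11

Check each prime q in order until the claim fails.
q = 2: 2 mod 10 = 2.
q = 3: 3 mod 10 = 3.
q = 5: 5 mod 10 = 5.
q = 7: 7 mod 10 = 7.
q = 11: 11 mod 10 = 1 — not in {2, 3, 5, 7}.
Hence q = 11 is a counterexample.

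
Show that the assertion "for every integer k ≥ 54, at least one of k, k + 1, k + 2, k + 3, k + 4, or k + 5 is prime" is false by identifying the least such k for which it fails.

Check each integer k ≥ 54 in order until k, k + 1, k + 2, k + 3, k + 4, k + 5 are all composite.
For k = 54, 55, 56, 57, …, 87, 88, 89 the conclusion holds.
k = 90: 90 = 2 × 45; 91 = 7 × 13; 92 = 2 × 46; 93 = 3 × 31; 94 = 2 × 47; 95 = 5 × 19 — all composite.

k = 90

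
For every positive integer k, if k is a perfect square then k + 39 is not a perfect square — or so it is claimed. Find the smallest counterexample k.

k = 25

We need the least positive integer k for which k is a perfect square but k + 39 is a perfect square.
The first 4 eligible values, up to k = 16, all satisfy the conclusion.
k = 25: 25 = 5² and 25 + 39 = 64 = 8².
Thus k = 25 disproves the claim, and no smaller k works.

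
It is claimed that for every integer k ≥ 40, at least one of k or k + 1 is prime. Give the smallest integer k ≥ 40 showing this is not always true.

k = 40: 41 is prime.
k = 41: 41 is prime.
k = 42: 43 is prime.
k = 43: 43 is prime.
k = 44: 44 = 2 × 22; 45 = 3 × 15 — both composite.
Hence k = 44 is a counterexample.

k = 44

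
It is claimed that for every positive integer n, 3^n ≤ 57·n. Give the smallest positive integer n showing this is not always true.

For n = 1, 2, 3, 4, 5 the conclusion holds.
n = 6: 3^n = 729 and 57·n = 342, so 729 > 342.

n = 6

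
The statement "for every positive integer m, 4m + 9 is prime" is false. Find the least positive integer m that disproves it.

m = 3

m = 1: 4m + 9 = 13, prime.
m = 2: 4m + 9 = 17, prime.
m = 3: 4m + 9 = 21 = 3 × 7, composite.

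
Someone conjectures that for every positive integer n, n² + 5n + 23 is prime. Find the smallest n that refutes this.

n = 14

The first 13 eligible values, up to n = 13, all satisfy the conclusion.
n = 14: n² + 5n + 23 = 289 = 17 × 17, composite.
So n = 14 is the smallest counterexample.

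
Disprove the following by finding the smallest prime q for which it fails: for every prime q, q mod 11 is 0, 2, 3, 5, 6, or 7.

q = 19

Check each prime q in order until the claim fails.
For q = 2, 3, 5, 7, 11, 13, 17 the conclusion holds.
q = 19: 19 mod 11 = 8 — not in {0, 2, 3, 5, 6, 7}.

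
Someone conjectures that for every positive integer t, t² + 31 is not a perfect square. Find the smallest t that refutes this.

Check each positive integer t in order until t² + 31 is a perfect square.
For t = 1, 2, 3, 4, …, 12, 13, 14 the conclusion holds.
t = 15: 15² + 31 = 256 = 16², a perfect square.

t = 15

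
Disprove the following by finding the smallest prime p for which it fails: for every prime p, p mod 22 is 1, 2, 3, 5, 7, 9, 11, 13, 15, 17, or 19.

p = 43

A counterexample is any prime p such that the claim fails; we check each in order.
For p = 2, 3, 5, 7, …, 31, 37, 41 the conclusion holds.
p = 43: 43 mod 22 = 21 — not in {1, 2, 3, 5, 7, 9, 11, 13, 15, 17, 19}.
So p = 43 is the smallest counterexample.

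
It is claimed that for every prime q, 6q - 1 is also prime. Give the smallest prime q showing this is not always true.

We need the least prime q for which 6q - 1 is not prime.
The first 4 eligible values, up to q = 7, all satisfy the conclusion.
q = 11: 6q - 1 = 65 = 5 × 13, not prime.
Thus q = 11 disproves the claim, and no smaller q works.

q = 11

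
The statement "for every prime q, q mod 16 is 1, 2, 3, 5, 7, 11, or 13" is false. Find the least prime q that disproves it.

For q = 2, 3, 5, 7, 11, 13, 17, 19, 23, 29 the conclusion holds.
q = 31: 31 mod 16 = 15 — not in {1, 2, 3, 5, 7, 11, 13}.

q = 31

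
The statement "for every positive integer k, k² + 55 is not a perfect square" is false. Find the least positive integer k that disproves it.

k = 3

A counterexample is any positive integer k such that k² + 55 is a perfect square; we check each in order.
For k = 1, 2 the conclusion holds.
k = 3: 3² + 55 = 64 = 8², a perfect square.
Thus k = 3 disproves the claim, and no smaller k works.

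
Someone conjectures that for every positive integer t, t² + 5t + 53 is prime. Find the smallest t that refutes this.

t = 3

We need the least positive integer t for which t² + 5t + 53 is not prime.
For t = 1, 2 the conclusion holds.
t = 3: t² + 5t + 53 = 77 = 7 × 11, composite.
Thus t = 3 disproves the claim, and no smaller t works.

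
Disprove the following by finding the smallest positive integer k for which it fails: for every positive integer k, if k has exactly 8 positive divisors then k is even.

k = 105

For k = 24, 30, 40, 42, …, 88, 102, 104 the conclusion holds.
k = 105: divisors of 105: 1, 3, 5, 7, 15, 21, 35, 105; 105 is odd.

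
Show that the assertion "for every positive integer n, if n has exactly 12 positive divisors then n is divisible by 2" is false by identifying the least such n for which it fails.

n = 315

The first 24 eligible values, up to n = 308, all satisfy the conclusion.
n = 315: τ(315) = 12; 315 mod 2 = 1.
Hence n = 315 is a counterexample.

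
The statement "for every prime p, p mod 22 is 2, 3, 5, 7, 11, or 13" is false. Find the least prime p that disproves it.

Check each prime p in order until the claim fails.
For p = 2, 3, 5, 7, 11, 13 the conclusion holds.
p = 17: 17 mod 22 = 17 — not in {2, 3, 5, 7, 11, 13}.
Thus p = 17 disproves the claim, and no smaller p works.

p = 17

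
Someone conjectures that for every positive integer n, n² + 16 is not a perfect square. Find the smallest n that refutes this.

We need the least positive integer n for which n² + 16 is a perfect square.
n = 1: 1² + 16 = 17, not a perfect square.
n = 2: 2² + 16 = 20, not a perfect square.
n = 3: 3² + 16 = 25 = 5², a perfect square.

n = 3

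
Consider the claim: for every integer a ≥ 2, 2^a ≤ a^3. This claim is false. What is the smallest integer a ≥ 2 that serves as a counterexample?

a = 10

Check each integer a ≥ 2 in order until 2^a > a^3.
For a = 2, 3, 4, 5, 6, 7, 8, 9 the conclusion holds.
a = 10: 2^a = 1024 and a^3 = 1000, so 1024 > 1000.
Hence a = 10 is a counterexample.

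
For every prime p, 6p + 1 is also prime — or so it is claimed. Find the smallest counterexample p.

A counterexample is any prime p such that 6p + 1 is not prime; we check each in order.
The first 7 eligible values, up to p = 17, all satisfy the conclusion.
p = 19: 6p + 1 = 115 = 5 × 23, not prime.

p = 19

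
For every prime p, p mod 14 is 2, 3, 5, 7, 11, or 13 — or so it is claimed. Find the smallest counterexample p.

A counterexample is any prime p such that the claim fails; we check each in order.
For p = 2, 3, 5, 7, 11, 13, 17, 19 the conclusion holds.
p = 23: 23 mod 14 = 9 — not in {2, 3, 5, 7, 11, 13}.
Hence p = 23 is a counterexample.

p = 23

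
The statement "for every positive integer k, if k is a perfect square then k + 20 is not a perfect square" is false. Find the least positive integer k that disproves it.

k = 16

A counterexample is any positive integer k such that k is a perfect square but k + 20 is a perfect square; we check each in order.
For k = 1, 4, 9 the conclusion holds.
k = 16: 16 = 4² and 16 + 20 = 36 = 6².
Hence k = 16 is a counterexample.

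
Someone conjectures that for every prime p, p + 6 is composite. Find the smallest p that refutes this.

A counterexample is any prime p such that p + 6 is prime; we check each in order.
For p = 2, 3 the conclusion holds.
p = 5: p + 6 = 11, prime — not composite.

p = 5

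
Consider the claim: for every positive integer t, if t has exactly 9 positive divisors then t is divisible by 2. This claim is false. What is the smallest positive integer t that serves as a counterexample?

t = 225

t = 36: τ(36) = 9; 36 mod 2 = 0.
t = 100: τ(100) = 9; 100 mod 2 = 0.
t = 196: τ(196) = 9; 196 mod 2 = 0.
t = 225: τ(225) = 9; 225 mod 2 = 1.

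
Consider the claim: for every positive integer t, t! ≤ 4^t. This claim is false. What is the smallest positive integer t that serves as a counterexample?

t = 9

A counterexample is any positive integer t such that t! > 4^t; we check each in order.
For t = 1, 2, 3, 4, 5, 6, 7, 8 the conclusion holds.
t = 9: t! = 362880 and 4^t = 262144, so 362880 > 262144.
Thus t = 9 disproves the claim, and no smaller t works.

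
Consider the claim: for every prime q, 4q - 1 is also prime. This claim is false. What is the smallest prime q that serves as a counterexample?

A counterexample is any prime q such that 4q - 1 is not prime; we check each in order.
q = 2: 4q - 1 = 7, prime.
q = 3: 4q - 1 = 11, prime.
q = 5: 4q - 1 = 19, prime.
q = 7: 4q - 1 = 27 = 3 × 9, not prime.
Hence q = 7 is a counterexample.

q = 7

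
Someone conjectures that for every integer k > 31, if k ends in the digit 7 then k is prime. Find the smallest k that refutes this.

k = 57

We need the least integer k > 31 for which k ends in the digit 7 but k is not prime.
k = 37: 37 ends in 7 and is prime.
k = 47: 47 ends in 7 and is prime.
k = 57: 57 ends in 7; 57 = 3 × 19, composite.
Hence k = 57 is a counterexample.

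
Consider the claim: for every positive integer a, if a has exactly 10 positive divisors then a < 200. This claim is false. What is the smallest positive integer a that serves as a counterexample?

A counterexample is any positive integer a such that a has exactly 10 positive divisors but the claim fails; we check each in order.
For a = 48, 80, 112, 162, 176 the conclusion holds.
a = 208: τ(208) = 10; 208 ≥ 200.
Hence a = 208 is a counterexample.

a = 208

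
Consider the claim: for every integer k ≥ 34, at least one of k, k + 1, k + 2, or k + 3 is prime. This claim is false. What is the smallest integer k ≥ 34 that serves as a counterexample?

k = 48

We need the least integer k ≥ 34 for which k, k + 1, k + 2, k + 3 are all composite.
For k = 34, 35, 36, 37, …, 45, 46, 47 the conclusion holds.
k = 48: 48 = 2 × 24; 49 = 7 × 7; 50 = 2 × 25; 51 = 3 × 17 — all composite.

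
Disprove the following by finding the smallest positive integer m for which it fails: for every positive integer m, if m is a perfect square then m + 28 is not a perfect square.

m = 36

We need the least positive integer m for which m is a perfect square but m + 28 is a perfect square.
m = 1: 1 + 28 = 29, not a perfect square.
m = 4: 4 + 28 = 32, not a perfect square.
m = 9: 9 + 28 = 37, not a perfect square.
m = 16: 16 + 28 = 44, not a perfect square.
m = 25: 25 + 28 = 53, not a perfect square.
m = 36: 36 = 6² and 36 + 28 = 64 = 8².
Thus m = 36 disproves the claim, and no smaller m works.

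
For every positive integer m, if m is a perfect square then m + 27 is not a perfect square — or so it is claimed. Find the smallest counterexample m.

m = 9

Check each positive integer m in order until m is a perfect square but m + 27 is a perfect square.
For m = 1, 4 the conclusion holds.
m = 9: 9 = 3² and 9 + 27 = 36 = 6².
Thus m = 9 disproves the claim, and no smaller m works.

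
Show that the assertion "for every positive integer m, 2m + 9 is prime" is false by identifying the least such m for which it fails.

For m = 1, 2 the conclusion holds.
m = 3: 2m + 9 = 15 = 3 × 5, composite.

m = 3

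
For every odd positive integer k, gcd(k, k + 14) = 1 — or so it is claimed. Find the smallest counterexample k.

For k = 1, 3, 5 the conclusion holds.
k = 7: gcd(7, 21) = 7.

k = 7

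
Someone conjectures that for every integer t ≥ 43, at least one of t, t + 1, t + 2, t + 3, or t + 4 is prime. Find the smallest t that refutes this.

Check each integer t ≥ 43 in order until t, t + 1, t + 2, t + 3, t + 4 are all composite.
t = 43: 43 is prime.
t = 44: 47 is prime.
t = 45: 47 is prime.
t = 46: 47 is prime.
t = 47: 47 is prime.
t = 48: 48 = 2 × 24; 49 = 7 × 7; 50 = 2 × 25; 51 = 3 × 17; 52 = 2 × 26 — all composite.

t = 48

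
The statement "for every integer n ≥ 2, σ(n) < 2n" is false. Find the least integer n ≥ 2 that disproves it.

The first 4 eligible values, up to n = 5, all satisfy the conclusion.
n = 6: σ(6) = 12; 12 ≥ 12.
Hence n = 6 is a counterexample.

n = 6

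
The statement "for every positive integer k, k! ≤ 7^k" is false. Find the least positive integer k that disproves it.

k = 17

We need the least positive integer k for which k! > 7^k.
For k = 1, 2, 3, 4, …, 14, 15, 16 the conclusion holds.
k = 17: k! = 355687428096000 and 7^k = 232630513987207, so 355687428096000 > 232630513987207.
So k = 17 is the smallest counterexample.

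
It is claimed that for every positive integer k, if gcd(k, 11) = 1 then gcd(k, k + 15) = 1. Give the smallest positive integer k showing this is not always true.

k = 3

k = 1: gcd(1, 16) = 1.
k = 2: gcd(2, 17) = 1.
k = 3: gcd(3, 18) = 3.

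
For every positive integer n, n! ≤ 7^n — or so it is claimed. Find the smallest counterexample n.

n = 17

We need the least positive integer n for which n! > 7^n.
For n = 1, 2, 3, 4, …, 14, 15, 16 the conclusion holds.
n = 17: n! = 355687428096000 and 7^n = 232630513987207, so 355687428096000 > 232630513987207.
Thus n = 17 disproves the claim, and no smaller n works.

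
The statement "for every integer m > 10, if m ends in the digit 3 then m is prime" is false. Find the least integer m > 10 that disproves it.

For m = 13, 23 the conclusion holds.
m = 33: 33 ends in 3; 33 = 3 × 11, composite.

m = 33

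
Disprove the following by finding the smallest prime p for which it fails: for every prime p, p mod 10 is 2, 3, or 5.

p = 2: 2 mod 10 = 2.
p = 3: 3 mod 10 = 3.
p = 5: 5 mod 10 = 5.
p = 7: 7 mod 10 = 7 — not in {2, 3, 5}.

p = 7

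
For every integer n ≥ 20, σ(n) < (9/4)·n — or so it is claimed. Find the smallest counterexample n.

n = 24

Check each integer n ≥ 20 in order until the claim fails.
n = 20: σ(20) = 42; 42 < 45.
n = 21: σ(21) = 32; 32 < 189/4.
n = 22: σ(22) = 36; 36 < 99/2.
n = 23: σ(23) = 24; 24 < 207/4.
n = 24: σ(24) = 60; 60 ≥ 54.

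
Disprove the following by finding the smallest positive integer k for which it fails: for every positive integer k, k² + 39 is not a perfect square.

k = 5

For k = 1, 2, 3, 4 the conclusion holds.
k = 5: 5² + 39 = 64 = 8², a perfect square.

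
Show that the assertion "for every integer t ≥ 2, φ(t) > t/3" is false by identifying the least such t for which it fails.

t = 6

A counterexample is any integer t ≥ 2 such that the claim fails; we check each in order.
t = 2: φ(2) = 1 and 2/3 = 2/3, so φ(2) > 2/3.
t = 3: φ(3) = 2 and 3/3 = 1, so φ(3) > 3/3.
t = 4: φ(4) = 2 and 4/3 = 4/3, so φ(4) > 4/3.
t = 5: φ(5) = 4 and 5/3 = 5/3, so φ(5) > 5/3.
t = 6: φ(6) = 2 and 6/3 = 2, so φ(6) ≤ 6/3.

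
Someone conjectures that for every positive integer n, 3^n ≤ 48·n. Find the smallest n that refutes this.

We need the least positive integer n for which 3^n > 48·n.
n = 1: 3^n = 3 and 48·n = 48, so 3 ≤ 48.
n = 2: 3^n = 9 and 48·n = 96, so 9 ≤ 96.
n = 3: 3^n = 27 and 48·n = 144, so 27 ≤ 144.
n = 4: 3^n = 81 and 48·n = 192, so 81 ≤ 192.
n = 5: 3^n = 243 and 48·n = 240, so 243 > 240.

n = 5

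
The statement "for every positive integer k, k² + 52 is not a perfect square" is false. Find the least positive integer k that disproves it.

The first 11 eligible values, up to k = 11, all satisfy the conclusion.
k = 12: 12² + 52 = 196 = 14², a perfect square.
So k = 12 is the smallest counterexample.

k = 12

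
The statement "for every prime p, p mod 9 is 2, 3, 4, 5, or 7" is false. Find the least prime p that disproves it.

We need the least prime p for which the claim fails.
For p = 2, 3, 5, 7, 11, 13 the conclusion holds.
p = 17: 17 mod 9 = 8 — not in {2, 3, 4, 5, 7}.

p = 17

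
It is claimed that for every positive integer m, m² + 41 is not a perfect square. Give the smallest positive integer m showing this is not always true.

We need the least positive integer m for which m² + 41 is a perfect square.
For m = 1, 2, 3, 4, …, 17, 18, 19 the conclusion holds.
m = 20: 20² + 41 = 441 = 21², a perfect square.
Hence m = 20 is a counterexample.

m = 20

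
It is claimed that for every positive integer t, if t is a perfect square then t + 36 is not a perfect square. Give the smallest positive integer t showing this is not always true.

We need the least positive integer t for which t is a perfect square but t + 36 is a perfect square.
For t = 1, 4, 9, 16, 25, 36, 49 the conclusion holds.
t = 64: 64 = 8² and 64 + 36 = 100 = 10².

t = 64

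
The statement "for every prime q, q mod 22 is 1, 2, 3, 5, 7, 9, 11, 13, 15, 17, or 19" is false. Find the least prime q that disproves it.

q = 43

A counterexample is any prime q such that the claim fails; we check each in order.
For q = 2, 3, 5, 7, …, 31, 37, 41 the conclusion holds.
q = 43: 43 mod 22 = 21 — not in {1, 2, 3, 5, 7, 9, 11, 13, 15, 17, 19}.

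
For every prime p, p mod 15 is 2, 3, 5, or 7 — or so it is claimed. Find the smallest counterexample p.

p = 11

For p = 2, 3, 5, 7 the conclusion holds.
p = 11: 11 mod 15 = 11 — not in {2, 3, 5, 7}.
So p = 11 is the smallest counterexample.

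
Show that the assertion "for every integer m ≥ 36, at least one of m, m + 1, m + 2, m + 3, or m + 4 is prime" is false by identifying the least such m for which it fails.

Check each integer m ≥ 36 in order until m, m + 1, m + 2, m + 3, m + 4 are all composite.
The first 12 eligible values, up to m = 47, all satisfy the conclusion.
m = 48: 48 = 2 × 24; 49 = 7 × 7; 50 = 2 × 25; 51 = 3 × 17; 52 = 2 × 26 — all composite.
So m = 48 is the smallest counterexample.

m = 48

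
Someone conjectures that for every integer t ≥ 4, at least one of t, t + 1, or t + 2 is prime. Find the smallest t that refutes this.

We need the least integer t ≥ 4 for which t, t + 1, t + 2 are all composite.
For t = 4, 5, 6, 7 the conclusion holds.
t = 8: 8 = 2 × 4; 9 = 3 × 3; 10 = 2 × 5 — all composite.
Hence t = 8 is a counterexample.

t = 8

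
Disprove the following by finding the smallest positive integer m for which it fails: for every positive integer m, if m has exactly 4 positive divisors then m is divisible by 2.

The first 4 eligible values, up to m = 14, all satisfy the conclusion.
m = 15: τ(15) = 4; 15 mod 2 = 1.
Thus m = 15 disproves the claim, and no smaller m works.

m = 15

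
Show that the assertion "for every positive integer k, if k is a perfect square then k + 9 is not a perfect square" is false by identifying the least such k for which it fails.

Check each positive integer k in order until k is a perfect square but k + 9 is a perfect square.
k = 1: 1 + 9 = 10, not a perfect square.
k = 4: 4 + 9 = 13, not a perfect square.
k = 9: 9 + 9 = 18, not a perfect square.
k = 16: 16 = 4² and 16 + 9 = 25 = 5².
Thus k = 16 disproves the claim, and no smaller k works.

k = 16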